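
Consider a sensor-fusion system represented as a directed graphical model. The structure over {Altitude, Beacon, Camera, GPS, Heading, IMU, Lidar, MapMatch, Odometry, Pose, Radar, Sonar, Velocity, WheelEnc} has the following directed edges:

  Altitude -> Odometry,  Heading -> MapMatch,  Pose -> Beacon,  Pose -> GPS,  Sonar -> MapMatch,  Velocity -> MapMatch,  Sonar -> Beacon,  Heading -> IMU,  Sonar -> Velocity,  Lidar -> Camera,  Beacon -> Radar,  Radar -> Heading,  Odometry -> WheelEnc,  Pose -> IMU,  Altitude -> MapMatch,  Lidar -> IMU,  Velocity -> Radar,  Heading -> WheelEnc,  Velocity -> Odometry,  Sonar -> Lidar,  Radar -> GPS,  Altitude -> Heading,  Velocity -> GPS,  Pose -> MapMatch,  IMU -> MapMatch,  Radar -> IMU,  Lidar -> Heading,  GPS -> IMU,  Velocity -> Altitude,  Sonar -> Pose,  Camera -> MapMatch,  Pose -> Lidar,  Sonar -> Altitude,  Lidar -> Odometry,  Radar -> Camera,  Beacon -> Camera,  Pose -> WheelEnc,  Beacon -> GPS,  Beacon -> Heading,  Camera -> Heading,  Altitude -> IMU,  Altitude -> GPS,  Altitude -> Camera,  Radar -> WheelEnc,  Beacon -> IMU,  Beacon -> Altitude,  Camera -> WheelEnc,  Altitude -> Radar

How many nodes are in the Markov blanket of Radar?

A node's Markov blanket = Pa ∪ Ch ∪ (parents of Ch other than the node itself).
Radar has parents Altitude, Beacon, Velocity.
Ch(Radar) = {Camera, GPS, Heading, IMU, WheelEnc}.
For each child, the remaining parents (spouses of Radar):
  Camera also has parents Altitude, Beacon, Lidar.
  Heading's other parents are Altitude, Beacon, Camera, Lidar.
  GPS also has parents Altitude, Beacon, Pose, Velocity.
  IMU's other parents are Altitude, Beacon, GPS, Heading, Lidar, Pose.
  WheelEnc's other parents are Camera, Heading, Odometry, Pose.
MB(Radar) = {Altitude, Beacon, Camera, GPS, Heading, IMU, Lidar, Odometry, Pose, Velocity, WheelEnc}, which has 11 nodes.

11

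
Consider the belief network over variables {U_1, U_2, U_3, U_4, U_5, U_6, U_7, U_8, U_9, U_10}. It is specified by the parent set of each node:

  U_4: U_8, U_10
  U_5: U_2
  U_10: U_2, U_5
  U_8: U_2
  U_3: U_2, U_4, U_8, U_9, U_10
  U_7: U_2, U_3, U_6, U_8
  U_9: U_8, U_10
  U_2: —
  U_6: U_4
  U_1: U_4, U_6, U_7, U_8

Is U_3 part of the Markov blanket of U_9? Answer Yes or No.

Yes

U_3 is a child of U_9.
So U_3 ∈ MB(U_9).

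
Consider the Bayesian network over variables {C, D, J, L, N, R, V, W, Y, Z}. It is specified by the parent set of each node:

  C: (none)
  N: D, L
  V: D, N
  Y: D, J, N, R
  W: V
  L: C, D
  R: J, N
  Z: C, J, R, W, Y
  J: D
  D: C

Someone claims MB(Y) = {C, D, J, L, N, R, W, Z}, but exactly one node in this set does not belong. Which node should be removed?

L

The Markov blanket of a node is its parents, its children, and the other parents of its children.
Children of Y: Z.
Y's parents: D, J, N, R.
Co-parents of Y (other parents of its children):
  Z's other parents are C, J, R, W.
MB(Y) = {C, D, J, N, R, W, Z}.
L is neither a parent, child, nor co-parent of Y, so it does not belong.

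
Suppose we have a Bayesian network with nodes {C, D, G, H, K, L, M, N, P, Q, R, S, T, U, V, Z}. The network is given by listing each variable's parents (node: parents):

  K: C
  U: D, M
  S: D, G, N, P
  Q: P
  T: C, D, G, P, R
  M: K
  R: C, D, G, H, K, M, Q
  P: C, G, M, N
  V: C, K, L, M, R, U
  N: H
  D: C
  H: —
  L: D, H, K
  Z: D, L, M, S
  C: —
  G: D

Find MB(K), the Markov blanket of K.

{C, D, G, H, L, M, Q, R, U, V}

Parents of K: C.
K's children: L, M, R, V.
Parents of each child, excluding K:
  L also has parents D, H.
  M: no additional parents.
  parents(R) \ {K} = {C, D, G, H, M, Q}.
  parents(V) \ {K} = {C, L, M, R, U}.
Taking the union gives {C, D, G, H, L, M, Q, R, U, V}.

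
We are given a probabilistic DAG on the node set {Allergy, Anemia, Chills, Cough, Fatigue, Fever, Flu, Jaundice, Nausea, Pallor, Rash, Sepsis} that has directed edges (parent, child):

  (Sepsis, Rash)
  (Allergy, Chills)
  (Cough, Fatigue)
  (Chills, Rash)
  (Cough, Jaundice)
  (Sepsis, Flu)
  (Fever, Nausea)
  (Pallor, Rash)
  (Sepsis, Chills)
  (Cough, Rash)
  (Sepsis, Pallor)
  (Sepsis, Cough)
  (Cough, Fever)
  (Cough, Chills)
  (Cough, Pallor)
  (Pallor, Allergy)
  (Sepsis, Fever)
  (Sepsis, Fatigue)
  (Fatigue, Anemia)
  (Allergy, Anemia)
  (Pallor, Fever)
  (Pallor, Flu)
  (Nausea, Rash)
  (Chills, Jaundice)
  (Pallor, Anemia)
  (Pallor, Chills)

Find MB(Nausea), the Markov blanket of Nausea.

The Markov blanket of a node is its parents, its children, and the other parents of its children.
Parents of Nausea: Fever.
Children of Nausea: Rash.
Co-parents of Nausea (other parents of its children):
  Rash: Chills, Cough, Pallor, Sepsis
So the Markov blanket of Nausea is {Chills, Cough, Fever, Pallor, Rash, Sepsis}.

{Chills, Cough, Fever, Pallor, Rash, Sepsis}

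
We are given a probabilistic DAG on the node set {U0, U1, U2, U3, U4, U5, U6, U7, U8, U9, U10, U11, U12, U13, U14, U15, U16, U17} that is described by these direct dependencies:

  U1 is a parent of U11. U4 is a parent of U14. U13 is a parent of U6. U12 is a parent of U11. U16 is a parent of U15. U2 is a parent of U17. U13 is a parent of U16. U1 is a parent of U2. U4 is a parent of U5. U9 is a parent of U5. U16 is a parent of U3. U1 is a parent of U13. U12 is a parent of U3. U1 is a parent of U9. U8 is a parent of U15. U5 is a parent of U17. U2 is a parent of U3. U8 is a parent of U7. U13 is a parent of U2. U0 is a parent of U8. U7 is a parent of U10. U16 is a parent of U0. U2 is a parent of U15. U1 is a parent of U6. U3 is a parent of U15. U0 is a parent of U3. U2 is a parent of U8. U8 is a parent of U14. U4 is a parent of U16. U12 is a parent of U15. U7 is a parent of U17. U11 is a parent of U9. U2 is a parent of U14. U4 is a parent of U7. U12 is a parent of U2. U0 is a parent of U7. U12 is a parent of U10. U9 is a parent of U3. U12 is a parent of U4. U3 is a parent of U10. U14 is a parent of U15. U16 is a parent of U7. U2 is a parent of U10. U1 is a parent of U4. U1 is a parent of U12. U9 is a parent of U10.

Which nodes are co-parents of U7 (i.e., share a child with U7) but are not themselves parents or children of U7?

Children of U7: U10, U17.
  U10's other parents are U2, U3, U9, U12.
  U17 also has parents U2, U5.
Excluding nodes already adjacent to U7 (U0, U4, U8, U10, U16, U17), the co-parent-only contribution is {U2, U3, U5, U9, U12}.

{U2, U3, U5, U9, U12}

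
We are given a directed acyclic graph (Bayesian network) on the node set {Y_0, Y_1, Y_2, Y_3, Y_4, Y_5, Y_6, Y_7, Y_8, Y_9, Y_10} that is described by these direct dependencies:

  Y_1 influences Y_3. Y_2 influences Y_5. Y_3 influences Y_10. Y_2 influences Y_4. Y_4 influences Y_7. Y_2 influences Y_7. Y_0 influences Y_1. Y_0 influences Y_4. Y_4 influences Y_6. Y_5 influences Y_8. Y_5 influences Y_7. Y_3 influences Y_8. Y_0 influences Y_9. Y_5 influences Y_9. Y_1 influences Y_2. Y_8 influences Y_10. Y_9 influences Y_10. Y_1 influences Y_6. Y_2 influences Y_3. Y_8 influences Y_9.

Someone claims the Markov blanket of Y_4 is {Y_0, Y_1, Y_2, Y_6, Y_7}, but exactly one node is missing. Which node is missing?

The Markov blanket of a node is its parents, its children, and the other parents of its children.
Parents of Y_4: Y_0, Y_2.
Y_4 has children Y_6, Y_7.
Co-parents of Y_4 (other parents of its children):
  Y_6's other parent is Y_1.
  parents(Y_7) \ {Y_4} = {Y_2, Y_5}.
MB(Y_4) = {Y_0, Y_1, Y_2, Y_5, Y_6, Y_7}.
Comparing with the claimed set, Y_5 is missing.

Y_5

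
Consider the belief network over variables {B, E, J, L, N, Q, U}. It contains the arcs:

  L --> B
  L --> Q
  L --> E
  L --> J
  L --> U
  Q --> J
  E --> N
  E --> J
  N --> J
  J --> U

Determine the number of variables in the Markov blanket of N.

By definition, MB(N) is built from N's parents, N's children, and the co-parents of N.
N's parents: E.
N has child J.
For each child, the remaining parents (spouses of N):
  J also has parents E, L, Q.
MB(N) = {E, J, L, Q}, which has 4 nodes.

4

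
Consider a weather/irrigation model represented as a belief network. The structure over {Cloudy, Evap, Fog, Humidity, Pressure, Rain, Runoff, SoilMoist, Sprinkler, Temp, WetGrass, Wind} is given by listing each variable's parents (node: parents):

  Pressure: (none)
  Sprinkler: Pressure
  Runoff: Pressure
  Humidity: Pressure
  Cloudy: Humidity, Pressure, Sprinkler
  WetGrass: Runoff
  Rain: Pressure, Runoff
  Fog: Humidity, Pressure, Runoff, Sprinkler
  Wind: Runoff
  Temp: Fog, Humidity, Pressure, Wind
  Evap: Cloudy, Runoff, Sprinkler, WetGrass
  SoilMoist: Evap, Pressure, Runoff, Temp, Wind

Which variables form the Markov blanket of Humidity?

{Cloudy, Fog, Pressure, Runoff, Sprinkler, Temp, Wind}

Recall MB(v) = parents ∪ children ∪ spouses, where spouses are the other parents of v's children.
Humidity has parent Pressure.
Humidity's children: Cloudy, Fog, Temp.
Parents of each child, excluding Humidity:
  Cloudy: Pressure, Sprinkler
  Fog: Pressure, Runoff, Sprinkler
  Temp: Fog, Pressure, Wind
MB(Humidity) = {Cloudy, Fog, Pressure, Runoff, Sprinkler, Temp, Wind}.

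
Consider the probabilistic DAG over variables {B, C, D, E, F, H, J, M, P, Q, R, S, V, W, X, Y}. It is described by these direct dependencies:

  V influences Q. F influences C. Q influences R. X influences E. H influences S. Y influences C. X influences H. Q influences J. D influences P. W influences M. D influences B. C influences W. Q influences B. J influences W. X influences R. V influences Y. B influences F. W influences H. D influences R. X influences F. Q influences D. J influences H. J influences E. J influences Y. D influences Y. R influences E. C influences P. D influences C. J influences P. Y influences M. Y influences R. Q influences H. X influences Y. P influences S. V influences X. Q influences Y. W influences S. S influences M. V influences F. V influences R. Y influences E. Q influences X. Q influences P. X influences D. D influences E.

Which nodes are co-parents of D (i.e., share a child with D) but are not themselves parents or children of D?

{F, J, V}

Children of D: B, C, E, P, R, Y.
  B's other parent is Q.
  Y also has parents J, Q, V, X.
  parents(R) \ {D} = {Q, V, X, Y}.
  C also has parents F, Y.
  P's other parents are C, J, Q.
  E's other parents are J, R, X, Y.
Excluding nodes already adjacent to D (B, C, E, P, Q, R, X, Y), the co-parent-only contribution is {F, J, V}.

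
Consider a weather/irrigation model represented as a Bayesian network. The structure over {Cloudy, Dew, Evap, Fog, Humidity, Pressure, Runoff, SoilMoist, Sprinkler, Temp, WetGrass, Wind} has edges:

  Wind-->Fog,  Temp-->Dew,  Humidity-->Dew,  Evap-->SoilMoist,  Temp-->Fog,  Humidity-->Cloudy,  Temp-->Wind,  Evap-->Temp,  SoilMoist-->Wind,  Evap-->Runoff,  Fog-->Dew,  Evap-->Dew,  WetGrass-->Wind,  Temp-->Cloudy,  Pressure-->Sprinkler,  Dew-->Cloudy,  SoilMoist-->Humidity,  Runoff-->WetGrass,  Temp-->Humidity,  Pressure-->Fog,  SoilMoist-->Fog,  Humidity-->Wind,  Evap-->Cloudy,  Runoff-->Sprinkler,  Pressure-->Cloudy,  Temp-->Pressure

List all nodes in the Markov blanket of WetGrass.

{Humidity, Runoff, SoilMoist, Temp, Wind}

Children of WetGrass: Wind.
Parents of WetGrass: Runoff.
Co-parents of WetGrass (other parents of its children):
  parents(Wind) \ {WetGrass} = {Humidity, SoilMoist, Temp}.
MB(WetGrass) = {Humidity, Runoff, SoilMoist, Temp, Wind}.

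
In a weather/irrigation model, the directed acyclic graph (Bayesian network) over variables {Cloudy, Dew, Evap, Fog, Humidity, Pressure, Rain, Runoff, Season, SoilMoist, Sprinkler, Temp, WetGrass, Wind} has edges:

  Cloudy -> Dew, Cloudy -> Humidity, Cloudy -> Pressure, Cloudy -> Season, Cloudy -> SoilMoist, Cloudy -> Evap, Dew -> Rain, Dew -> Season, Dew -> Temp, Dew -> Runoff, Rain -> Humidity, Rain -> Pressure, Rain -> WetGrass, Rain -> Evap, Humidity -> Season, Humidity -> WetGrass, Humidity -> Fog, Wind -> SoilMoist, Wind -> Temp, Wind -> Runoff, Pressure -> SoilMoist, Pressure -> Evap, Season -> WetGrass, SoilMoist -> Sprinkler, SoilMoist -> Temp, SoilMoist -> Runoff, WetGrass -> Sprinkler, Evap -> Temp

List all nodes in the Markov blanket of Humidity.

A node's Markov blanket = Pa ∪ Ch ∪ (parents of Ch other than the node itself).
Humidity's parents: Cloudy, Rain.
Humidity's children: Fog, Season, WetGrass.
Other parents of Humidity's children:
  Season also has parents Cloudy, Dew.
  parents(WetGrass) \ {Humidity} = {Rain, Season}.
  Fog: no additional parents.
Taking the union gives {Cloudy, Dew, Fog, Rain, Season, WetGrass}.

{Cloudy, Dew, Fog, Rain, Season, WetGrass}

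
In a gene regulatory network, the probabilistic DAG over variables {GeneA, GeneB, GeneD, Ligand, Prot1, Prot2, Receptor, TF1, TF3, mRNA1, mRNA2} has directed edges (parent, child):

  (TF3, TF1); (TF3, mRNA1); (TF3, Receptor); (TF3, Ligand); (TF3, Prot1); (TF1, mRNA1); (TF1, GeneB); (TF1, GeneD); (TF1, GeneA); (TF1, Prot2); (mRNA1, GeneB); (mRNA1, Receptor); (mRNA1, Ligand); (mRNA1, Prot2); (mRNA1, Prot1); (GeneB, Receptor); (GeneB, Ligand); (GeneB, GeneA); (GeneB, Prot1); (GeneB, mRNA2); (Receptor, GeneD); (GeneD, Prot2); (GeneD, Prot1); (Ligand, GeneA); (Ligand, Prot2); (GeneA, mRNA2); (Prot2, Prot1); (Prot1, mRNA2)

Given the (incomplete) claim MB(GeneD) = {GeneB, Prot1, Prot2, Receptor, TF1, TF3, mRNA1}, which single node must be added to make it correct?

Ligand

Pa(GeneD) = {Receptor, TF1}.
Children of GeneD: Prot1, Prot2.
Parents of each child, excluding GeneD:
  parents(Prot2) \ {GeneD} = {Ligand, TF1, mRNA1}.
  Prot1's other parents are GeneB, Prot2, TF3, mRNA1.
MB(GeneD) = {GeneB, Ligand, Prot1, Prot2, Receptor, TF1, TF3, mRNA1}.
Comparing with the claimed set, Ligand is missing.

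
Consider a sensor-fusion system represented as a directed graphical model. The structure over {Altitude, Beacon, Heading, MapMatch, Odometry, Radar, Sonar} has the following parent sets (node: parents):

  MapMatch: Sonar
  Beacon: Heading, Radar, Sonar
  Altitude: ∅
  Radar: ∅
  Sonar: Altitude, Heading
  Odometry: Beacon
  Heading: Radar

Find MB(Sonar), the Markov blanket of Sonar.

{Altitude, Beacon, Heading, MapMatch, Radar}

Recall MB(v) = parents ∪ children ∪ spouses, where spouses are the other parents of v's children.
Children of Sonar: Beacon, MapMatch.
Pa(Sonar) = {Altitude, Heading}.
For each child, the remaining parents (spouses of Sonar):
  Beacon's other parents are Heading, Radar.
  MapMatch has no other parent.
Union: {Altitude, Heading} ∪ {Beacon, MapMatch} ∪ {Heading, Radar} = {Altitude, Beacon, Heading, MapMatch, Radar}.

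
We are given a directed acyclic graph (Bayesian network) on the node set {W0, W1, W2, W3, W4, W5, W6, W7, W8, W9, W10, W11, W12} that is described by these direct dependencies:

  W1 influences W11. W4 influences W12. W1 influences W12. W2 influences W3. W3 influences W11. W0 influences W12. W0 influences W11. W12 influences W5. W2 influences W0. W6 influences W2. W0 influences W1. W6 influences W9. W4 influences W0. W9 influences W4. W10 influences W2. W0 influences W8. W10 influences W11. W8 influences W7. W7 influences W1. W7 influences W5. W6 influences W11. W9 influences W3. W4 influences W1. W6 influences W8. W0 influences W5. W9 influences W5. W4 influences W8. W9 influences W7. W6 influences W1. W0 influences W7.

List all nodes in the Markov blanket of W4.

{W0, W1, W2, W6, W7, W8, W9, W12}

A node's Markov blanket = Pa ∪ Ch ∪ (parents of Ch other than the node itself).
W4's children: W0, W1, W8, W12.
W4 has parent W9.
Parents of each child, excluding W4:
  W0's other parent is W2.
  W8 also has parents W0, W6.
  parents(W1) \ {W4} = {W0, W6, W7}.
  parents(W12) \ {W4} = {W0, W1}.
So the Markov blanket of W4 is {W0, W1, W2, W6, W7, W8, W9, W12}.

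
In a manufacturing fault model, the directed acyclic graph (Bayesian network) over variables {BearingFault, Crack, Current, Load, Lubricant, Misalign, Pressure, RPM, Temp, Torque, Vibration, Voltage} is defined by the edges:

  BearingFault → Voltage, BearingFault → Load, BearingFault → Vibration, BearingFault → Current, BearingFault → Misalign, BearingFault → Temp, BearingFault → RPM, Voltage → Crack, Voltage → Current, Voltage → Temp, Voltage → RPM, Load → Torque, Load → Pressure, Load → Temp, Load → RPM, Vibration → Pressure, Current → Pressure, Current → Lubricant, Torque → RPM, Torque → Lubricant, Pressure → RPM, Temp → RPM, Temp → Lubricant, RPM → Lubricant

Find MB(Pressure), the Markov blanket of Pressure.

{BearingFault, Current, Load, RPM, Temp, Torque, Vibration, Voltage}

Pa(Pressure) = {Current, Load, Vibration}.
Pressure has child RPM.
Parents of each child, excluding Pressure:
  RPM: BearingFault, Load, Temp, Torque, Voltage
Union: {Current, Load, Vibration} ∪ {RPM} ∪ {BearingFault, Load, Temp, Torque, Voltage} = {BearingFault, Current, Load, RPM, Temp, Torque, Vibration, Voltage}.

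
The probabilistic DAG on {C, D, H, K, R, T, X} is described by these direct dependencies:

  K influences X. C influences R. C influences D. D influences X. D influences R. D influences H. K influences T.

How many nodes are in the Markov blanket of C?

2

Ch(C) = {D, R}.
Parents of C: none.
For each child, the remaining parents (spouses of C):
  D has no other parent.
  parents(R) \ {C} = {D}.
MB(C) = {D, R}, which has 2 nodes.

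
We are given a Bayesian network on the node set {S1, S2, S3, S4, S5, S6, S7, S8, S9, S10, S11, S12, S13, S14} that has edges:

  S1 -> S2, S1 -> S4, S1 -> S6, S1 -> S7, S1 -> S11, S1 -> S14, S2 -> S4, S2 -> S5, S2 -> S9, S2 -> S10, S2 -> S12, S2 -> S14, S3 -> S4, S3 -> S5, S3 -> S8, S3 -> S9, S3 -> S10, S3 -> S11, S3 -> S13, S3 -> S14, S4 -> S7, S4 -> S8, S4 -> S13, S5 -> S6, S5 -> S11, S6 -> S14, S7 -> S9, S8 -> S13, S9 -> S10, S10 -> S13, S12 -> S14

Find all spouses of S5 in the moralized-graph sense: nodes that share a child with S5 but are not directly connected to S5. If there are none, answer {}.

Children of S5: S6, S11.
  S6's other parent is S1.
  S11's other parents are S1, S3.
Excluding nodes already adjacent to S5 (S2, S3, S6, S11), the co-parent-only contribution is {S1}.

{S1}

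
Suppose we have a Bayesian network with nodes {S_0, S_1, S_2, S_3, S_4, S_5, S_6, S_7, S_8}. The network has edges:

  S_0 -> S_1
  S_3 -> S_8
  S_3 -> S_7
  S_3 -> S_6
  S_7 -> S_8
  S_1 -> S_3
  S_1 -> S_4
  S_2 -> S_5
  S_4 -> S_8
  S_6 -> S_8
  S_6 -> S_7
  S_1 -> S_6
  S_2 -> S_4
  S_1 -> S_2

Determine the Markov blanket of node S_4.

{S_1, S_2, S_3, S_6, S_7, S_8}

By definition, MB(S_4) is built from S_4's parents, S_4's children, and the co-parents of S_4.
S_4 has child S_8.
Pa(S_4) = {S_1, S_2}.
Parents of each child, excluding S_4:
  S_8: S_3, S_6, S_7
Union: {S_1, S_2} ∪ {S_8} ∪ {S_3, S_6, S_7} = {S_1, S_2, S_3, S_6, S_7, S_8}.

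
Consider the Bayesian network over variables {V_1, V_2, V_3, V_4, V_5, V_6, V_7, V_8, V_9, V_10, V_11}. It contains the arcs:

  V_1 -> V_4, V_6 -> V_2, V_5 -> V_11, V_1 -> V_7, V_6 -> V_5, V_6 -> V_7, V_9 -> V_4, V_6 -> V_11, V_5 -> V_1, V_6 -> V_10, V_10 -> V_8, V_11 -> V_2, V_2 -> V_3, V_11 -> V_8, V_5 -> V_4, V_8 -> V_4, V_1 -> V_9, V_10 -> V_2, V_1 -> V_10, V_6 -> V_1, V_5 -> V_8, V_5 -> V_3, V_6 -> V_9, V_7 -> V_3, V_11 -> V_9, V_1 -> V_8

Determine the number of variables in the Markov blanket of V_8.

6

By definition, MB(V_8) is built from V_8's parents, V_8's children, and the co-parents of V_8.
V_8's children: V_4.
Pa(V_8) = {V_1, V_5, V_10, V_11}.
Other parents of V_8's children:
  V_4: V_1, V_5, V_9
MB(V_8) = {V_1, V_4, V_5, V_9, V_10, V_11}, which has 6 nodes.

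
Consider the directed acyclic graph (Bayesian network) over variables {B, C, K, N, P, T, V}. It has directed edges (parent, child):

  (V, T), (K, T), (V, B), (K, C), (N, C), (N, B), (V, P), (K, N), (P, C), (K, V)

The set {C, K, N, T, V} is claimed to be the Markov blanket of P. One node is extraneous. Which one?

Recall MB(v) = parents ∪ children ∪ spouses, where spouses are the other parents of v's children.
P has parent V.
P has child C.
Co-parents of P (other parents of its children):
  C's other parents are K, N.
MB(P) = {C, K, N, V}.
T is neither a parent, child, nor co-parent of P, so it does not belong.

T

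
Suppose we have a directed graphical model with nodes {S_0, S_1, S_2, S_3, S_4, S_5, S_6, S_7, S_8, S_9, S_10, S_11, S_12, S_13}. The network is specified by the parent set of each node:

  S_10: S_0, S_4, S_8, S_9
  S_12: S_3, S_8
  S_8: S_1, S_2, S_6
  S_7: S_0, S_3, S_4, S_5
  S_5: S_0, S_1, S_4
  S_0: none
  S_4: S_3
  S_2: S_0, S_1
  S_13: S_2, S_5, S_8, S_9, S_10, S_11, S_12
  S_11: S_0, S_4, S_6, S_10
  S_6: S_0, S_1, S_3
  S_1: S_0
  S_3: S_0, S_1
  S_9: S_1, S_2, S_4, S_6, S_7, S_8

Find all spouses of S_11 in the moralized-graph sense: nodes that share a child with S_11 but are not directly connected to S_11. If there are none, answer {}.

Children of S_11: S_13.
  S_13 also has parents S_2, S_5, S_8, S_9, S_10, S_12.
Excluding nodes already adjacent to S_11 (S_0, S_4, S_6, S_10, S_13), the co-parent-only contribution is {S_2, S_5, S_8, S_9, S_12}.

{S_2, S_5, S_8, S_9, S_12}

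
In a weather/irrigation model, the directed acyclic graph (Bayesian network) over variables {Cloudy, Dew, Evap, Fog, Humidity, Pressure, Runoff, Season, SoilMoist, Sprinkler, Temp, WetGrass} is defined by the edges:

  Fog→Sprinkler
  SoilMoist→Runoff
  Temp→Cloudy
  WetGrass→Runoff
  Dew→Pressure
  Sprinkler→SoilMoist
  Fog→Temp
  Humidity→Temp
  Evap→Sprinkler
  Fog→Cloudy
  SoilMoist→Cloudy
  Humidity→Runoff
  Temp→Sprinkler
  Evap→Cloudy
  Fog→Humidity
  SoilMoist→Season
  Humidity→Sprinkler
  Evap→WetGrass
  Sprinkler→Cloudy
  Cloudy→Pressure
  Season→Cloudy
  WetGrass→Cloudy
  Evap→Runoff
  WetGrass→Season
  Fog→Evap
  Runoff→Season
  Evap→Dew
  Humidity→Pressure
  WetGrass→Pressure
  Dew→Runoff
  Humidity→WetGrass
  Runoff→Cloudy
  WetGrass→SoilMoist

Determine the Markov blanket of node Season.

By definition, MB(Season) is built from Season's parents, Season's children, and the co-parents of Season.
Season has parents Runoff, SoilMoist, WetGrass.
Season has child Cloudy.
Co-parents of Season (other parents of its children):
  Cloudy's other parents are Evap, Fog, Runoff, SoilMoist, Sprinkler, Temp, WetGrass.
So the Markov blanket of Season is {Cloudy, Evap, Fog, Runoff, SoilMoist, Sprinkler, Temp, WetGrass}.

{Cloudy, Evap, Fog, Runoff, SoilMoist, Sprinkler, Temp, WetGrass}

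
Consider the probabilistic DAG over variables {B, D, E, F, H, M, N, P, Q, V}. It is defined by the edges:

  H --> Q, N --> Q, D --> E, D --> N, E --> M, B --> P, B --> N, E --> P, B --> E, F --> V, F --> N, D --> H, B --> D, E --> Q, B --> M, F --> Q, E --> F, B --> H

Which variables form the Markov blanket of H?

{B, D, E, F, N, Q}

Parents of H: B, D.
Children of H: Q.
For each child, the remaining parents (spouses of H):
  parents(Q) \ {H} = {E, F, N}.
MB(H) = {B, D, E, F, N, Q}.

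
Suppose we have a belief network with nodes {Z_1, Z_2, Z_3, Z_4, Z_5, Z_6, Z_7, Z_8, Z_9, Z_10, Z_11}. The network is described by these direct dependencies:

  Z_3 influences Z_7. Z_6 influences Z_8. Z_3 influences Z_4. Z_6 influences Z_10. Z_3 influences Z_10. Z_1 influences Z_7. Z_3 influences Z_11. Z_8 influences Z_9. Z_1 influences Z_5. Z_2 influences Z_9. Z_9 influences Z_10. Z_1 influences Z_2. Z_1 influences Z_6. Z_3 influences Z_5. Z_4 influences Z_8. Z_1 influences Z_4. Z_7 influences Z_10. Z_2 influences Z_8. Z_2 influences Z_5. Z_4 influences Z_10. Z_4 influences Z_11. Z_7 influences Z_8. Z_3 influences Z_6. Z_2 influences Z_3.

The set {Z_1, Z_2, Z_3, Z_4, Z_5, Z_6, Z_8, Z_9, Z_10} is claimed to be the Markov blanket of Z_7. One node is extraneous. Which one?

Z_5

Recall MB(v) = parents ∪ children ∪ spouses, where spouses are the other parents of v's children.
Z_7 has parents Z_1, Z_3.
Z_7's children: Z_8, Z_10.
For each child, the remaining parents (spouses of Z_7):
  Z_8: Z_2, Z_4, Z_6
  Z_10: Z_3, Z_4, Z_6, Z_9
MB(Z_7) = {Z_1, Z_2, Z_3, Z_4, Z_6, Z_8, Z_9, Z_10}.
Z_5 is neither a parent, child, nor co-parent of Z_7, so it does not belong.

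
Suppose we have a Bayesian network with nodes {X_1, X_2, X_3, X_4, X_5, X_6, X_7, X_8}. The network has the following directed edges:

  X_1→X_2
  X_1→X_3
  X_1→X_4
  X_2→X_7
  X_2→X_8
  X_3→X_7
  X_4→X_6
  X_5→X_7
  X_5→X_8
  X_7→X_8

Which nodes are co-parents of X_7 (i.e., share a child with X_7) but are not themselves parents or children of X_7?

{}

Children of X_7: X_8.
  X_8: X_2, X_5
Excluding nodes already adjacent to X_7 (X_2, X_3, X_5, X_8), the co-parent-only contribution is {}.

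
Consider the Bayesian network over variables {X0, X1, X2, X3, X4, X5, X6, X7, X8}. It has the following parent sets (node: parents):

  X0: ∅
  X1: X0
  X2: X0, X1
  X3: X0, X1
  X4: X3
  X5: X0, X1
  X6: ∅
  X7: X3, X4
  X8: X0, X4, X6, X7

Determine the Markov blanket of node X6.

Ch(X6) = {X8}.
Pa(X6) = {}.
Parents of each child, excluding X6:
  X8's other parents are X0, X4, X7.
So the Markov blanket of X6 is {X0, X4, X7, X8}.

{X0, X4, X7, X8}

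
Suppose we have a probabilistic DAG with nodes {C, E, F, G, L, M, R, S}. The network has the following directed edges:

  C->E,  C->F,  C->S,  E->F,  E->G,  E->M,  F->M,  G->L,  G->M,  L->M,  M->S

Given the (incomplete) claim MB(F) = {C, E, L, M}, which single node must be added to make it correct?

Recall MB(v) = parents ∪ children ∪ spouses, where spouses are the other parents of v's children.
F's parents: C, E.
Ch(F) = {M}.
For each child, the remaining parents (spouses of F):
  parents(M) \ {F} = {E, G, L}.
MB(F) = {C, E, G, L, M}.
Comparing with the claimed set, G is missing.

G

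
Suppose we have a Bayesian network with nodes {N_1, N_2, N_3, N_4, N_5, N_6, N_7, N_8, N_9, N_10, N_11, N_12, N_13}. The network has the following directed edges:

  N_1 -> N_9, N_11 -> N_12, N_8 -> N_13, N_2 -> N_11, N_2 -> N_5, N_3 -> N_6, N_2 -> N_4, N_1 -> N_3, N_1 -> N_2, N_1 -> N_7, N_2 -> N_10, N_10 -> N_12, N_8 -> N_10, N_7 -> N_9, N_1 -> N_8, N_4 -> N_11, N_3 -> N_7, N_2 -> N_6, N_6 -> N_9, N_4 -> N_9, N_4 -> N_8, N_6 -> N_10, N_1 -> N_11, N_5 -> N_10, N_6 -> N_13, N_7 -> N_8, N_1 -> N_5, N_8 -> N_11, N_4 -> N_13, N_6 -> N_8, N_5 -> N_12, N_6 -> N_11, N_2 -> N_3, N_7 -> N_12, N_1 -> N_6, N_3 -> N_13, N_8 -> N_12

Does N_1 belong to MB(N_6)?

Yes

N_1 is a parent of N_6.
So N_1 ∈ MB(N_6).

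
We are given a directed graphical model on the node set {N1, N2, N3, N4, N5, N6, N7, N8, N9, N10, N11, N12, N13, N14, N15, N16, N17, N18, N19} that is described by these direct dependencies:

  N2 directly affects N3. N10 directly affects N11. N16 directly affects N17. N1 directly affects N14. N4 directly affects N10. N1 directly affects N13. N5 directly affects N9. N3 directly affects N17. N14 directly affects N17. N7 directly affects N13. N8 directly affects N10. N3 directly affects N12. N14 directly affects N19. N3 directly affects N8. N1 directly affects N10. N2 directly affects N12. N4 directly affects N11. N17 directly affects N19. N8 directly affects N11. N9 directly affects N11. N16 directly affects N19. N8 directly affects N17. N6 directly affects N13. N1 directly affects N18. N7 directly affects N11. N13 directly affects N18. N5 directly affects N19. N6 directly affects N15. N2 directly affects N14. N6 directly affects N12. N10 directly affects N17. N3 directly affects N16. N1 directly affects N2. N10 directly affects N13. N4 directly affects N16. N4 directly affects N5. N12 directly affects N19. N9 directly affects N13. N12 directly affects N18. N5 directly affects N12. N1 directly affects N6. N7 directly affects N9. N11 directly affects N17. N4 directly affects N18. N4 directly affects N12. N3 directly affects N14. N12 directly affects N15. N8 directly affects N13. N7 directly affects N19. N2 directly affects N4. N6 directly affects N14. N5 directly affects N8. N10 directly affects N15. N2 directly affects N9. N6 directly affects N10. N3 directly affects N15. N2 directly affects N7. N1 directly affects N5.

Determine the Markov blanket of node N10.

By definition, MB(N10) is built from N10's parents, N10's children, and the co-parents of N10.
N10's children: N11, N13, N15, N17.
N10 has parents N1, N4, N6, N8.
For each child, the remaining parents (spouses of N10):
  N11 also has parents N4, N7, N8, N9.
  N13 also has parents N1, N6, N7, N8, N9.
  parents(N15) \ {N10} = {N3, N6, N12}.
  N17 also has parents N3, N8, N11, N14, N16.
Taking the union gives {N1, N3, N4, N6, N7, N8, N9, N11, N12, N13, N14, N15, N16, N17}.

{N1, N3, N4, N6, N7, N8, N9, N11, N12, N13, N14, N15, N16, N17}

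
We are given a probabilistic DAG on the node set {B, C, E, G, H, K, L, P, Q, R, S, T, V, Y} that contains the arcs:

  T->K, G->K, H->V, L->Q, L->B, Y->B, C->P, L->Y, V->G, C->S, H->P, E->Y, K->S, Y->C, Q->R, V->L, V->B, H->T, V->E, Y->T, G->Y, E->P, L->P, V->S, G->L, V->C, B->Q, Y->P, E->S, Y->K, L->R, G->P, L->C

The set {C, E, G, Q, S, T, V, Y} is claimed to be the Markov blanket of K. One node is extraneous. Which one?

Recall MB(v) = parents ∪ children ∪ spouses, where spouses are the other parents of v's children.
K has child S.
Pa(K) = {G, T, Y}.
Other parents of K's children:
  S: C, E, V
MB(K) = {C, E, G, S, T, V, Y}.
Q is neither a parent, child, nor co-parent of K, so it does not belong.

Q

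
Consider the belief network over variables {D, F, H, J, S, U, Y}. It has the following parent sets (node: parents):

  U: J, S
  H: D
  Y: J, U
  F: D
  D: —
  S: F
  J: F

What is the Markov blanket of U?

{J, S, Y}

By definition, MB(U) is built from U's parents, U's children, and the co-parents of U.
U's parents: J, S.
Ch(U) = {Y}.
Parents of each child, excluding U:
  Y also has parent J.
So the Markov blanket of U is {J, S, Y}.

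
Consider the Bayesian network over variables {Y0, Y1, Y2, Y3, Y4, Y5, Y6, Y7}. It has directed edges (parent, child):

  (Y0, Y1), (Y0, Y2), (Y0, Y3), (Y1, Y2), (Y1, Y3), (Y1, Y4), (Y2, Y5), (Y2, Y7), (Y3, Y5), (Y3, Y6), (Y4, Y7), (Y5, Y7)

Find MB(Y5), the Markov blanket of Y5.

By definition, MB(Y5) is built from Y5's parents, Y5's children, and the co-parents of Y5.
Parents of Y5: Y2, Y3.
Y5's children: Y7.
Parents of each child, excluding Y5:
  Y7: Y2, Y4
Union: {Y2, Y3} ∪ {Y7} ∪ {Y2, Y4} = {Y2, Y3, Y4, Y7}.

{Y2, Y3, Y4, Y7}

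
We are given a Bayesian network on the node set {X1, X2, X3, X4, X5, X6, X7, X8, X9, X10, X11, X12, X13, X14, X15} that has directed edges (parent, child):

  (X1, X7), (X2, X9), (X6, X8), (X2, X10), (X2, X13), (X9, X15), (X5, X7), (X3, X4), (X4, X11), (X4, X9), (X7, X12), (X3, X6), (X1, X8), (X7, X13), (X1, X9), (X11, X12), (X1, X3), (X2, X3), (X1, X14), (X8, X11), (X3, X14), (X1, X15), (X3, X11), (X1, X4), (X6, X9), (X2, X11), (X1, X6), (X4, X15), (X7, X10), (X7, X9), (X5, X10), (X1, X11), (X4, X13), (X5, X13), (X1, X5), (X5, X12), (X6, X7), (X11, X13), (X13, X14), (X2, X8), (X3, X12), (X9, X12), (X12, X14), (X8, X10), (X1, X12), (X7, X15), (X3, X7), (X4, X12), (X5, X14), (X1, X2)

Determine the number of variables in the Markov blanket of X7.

13

X7's children: X9, X10, X12, X13, X15.
X7 has parents X1, X3, X5, X6.
Co-parents of X7 (other parents of its children):
  X9 also has parents X1, X2, X4, X6.
  X10's other parents are X2, X5, X8.
  parents(X12) \ {X7} = {X1, X3, X4, X5, X9, X11}.
  parents(X13) \ {X7} = {X2, X4, X5, X11}.
  parents(X15) \ {X7} = {X1, X4, X9}.
MB(X7) = {X1, X2, X3, X4, X5, X6, X8, X9, X10, X11, X12, X13, X15}, which has 13 nodes.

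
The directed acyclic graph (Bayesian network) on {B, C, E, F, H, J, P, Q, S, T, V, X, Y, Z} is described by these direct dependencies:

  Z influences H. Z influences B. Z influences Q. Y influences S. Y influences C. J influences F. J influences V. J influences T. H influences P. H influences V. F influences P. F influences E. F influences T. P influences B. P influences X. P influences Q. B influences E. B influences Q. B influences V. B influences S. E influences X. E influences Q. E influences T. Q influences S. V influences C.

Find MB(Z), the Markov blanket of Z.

Pa(Z) = {}.
Z's children: B, H, Q.
Other parents of Z's children:
  H has no other parent.
  B's other parent is P.
  parents(Q) \ {Z} = {B, E, P}.
So the Markov blanket of Z is {B, E, H, P, Q}.

{B, E, H, P, Q}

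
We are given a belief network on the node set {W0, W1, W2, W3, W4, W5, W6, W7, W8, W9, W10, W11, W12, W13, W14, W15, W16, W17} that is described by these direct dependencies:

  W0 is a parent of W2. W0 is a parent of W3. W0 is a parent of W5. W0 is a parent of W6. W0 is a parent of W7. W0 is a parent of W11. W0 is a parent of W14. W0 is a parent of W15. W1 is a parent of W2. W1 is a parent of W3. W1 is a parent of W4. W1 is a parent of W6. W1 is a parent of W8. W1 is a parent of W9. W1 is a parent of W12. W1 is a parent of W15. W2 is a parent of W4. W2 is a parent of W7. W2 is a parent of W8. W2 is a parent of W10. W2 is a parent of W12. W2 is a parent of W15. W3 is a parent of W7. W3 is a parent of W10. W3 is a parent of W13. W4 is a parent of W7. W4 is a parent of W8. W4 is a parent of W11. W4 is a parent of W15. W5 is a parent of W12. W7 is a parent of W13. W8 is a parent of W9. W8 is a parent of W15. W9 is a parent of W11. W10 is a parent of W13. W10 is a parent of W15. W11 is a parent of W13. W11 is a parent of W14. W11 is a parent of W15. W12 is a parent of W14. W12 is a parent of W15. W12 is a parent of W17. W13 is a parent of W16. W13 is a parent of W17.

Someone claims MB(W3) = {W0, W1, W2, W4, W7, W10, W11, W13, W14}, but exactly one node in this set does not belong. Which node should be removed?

W14

A node's Markov blanket = Pa ∪ Ch ∪ (parents of Ch other than the node itself).
Children of W3: W7, W10, W13.
W3's parents: W0, W1.
For each child, the remaining parents (spouses of W3):
  W7's other parents are W0, W2, W4.
  W10 also has parent W2.
  W13 also has parents W7, W10, W11.
MB(W3) = {W0, W1, W2, W4, W7, W10, W11, W13}.
W14 is neither a parent, child, nor co-parent of W3, so it does not belong.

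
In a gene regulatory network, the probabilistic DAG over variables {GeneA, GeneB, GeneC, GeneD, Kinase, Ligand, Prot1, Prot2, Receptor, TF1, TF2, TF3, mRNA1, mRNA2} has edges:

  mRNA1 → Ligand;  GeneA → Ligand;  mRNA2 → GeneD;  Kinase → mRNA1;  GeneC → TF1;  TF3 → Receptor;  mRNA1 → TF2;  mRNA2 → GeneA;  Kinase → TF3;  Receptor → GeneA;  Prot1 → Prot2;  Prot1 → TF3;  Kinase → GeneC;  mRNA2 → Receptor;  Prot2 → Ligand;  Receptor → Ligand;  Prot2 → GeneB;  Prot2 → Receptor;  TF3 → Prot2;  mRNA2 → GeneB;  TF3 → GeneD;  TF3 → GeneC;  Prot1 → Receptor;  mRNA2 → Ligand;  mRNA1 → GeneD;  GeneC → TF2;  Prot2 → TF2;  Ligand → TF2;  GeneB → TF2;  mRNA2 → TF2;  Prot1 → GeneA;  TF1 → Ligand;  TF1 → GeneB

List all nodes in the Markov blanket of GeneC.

{GeneB, Kinase, Ligand, Prot2, TF1, TF2, TF3, mRNA1, mRNA2}

Ch(GeneC) = {TF1, TF2}.
GeneC's parents: Kinase, TF3.
For each child, the remaining parents (spouses of GeneC):
  TF1: —
  TF2: GeneB, Ligand, Prot2, mRNA1, mRNA2
So the Markov blanket of GeneC is {GeneB, Kinase, Ligand, Prot2, TF1, TF2, TF3, mRNA1, mRNA2}.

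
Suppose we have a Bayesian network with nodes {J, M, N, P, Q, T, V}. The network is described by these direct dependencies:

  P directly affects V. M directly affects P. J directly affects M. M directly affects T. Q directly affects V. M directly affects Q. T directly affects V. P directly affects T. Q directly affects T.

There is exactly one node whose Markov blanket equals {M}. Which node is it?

The target node must have every member of {M} as a parent, child, or co-parent, and no others.
Parents of J: none; children: M; co-parents: none.
These exactly cover the given set, so the node is J.

J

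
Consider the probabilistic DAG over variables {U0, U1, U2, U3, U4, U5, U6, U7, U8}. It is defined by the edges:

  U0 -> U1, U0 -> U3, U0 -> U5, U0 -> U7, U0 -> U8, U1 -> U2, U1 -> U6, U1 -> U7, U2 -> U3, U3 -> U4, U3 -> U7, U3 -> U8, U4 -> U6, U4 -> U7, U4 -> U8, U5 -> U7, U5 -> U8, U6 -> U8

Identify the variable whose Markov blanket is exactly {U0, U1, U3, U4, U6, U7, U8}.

The target node must have every member of {U0, U1, U3, U4, U6, U7, U8} as a parent, child, or co-parent, and no others.
Parents of U5: U0; children: U7, U8; co-parents: U0, U1, U3, U4, U6.
These exactly cover the given set, so the node is U5.

U5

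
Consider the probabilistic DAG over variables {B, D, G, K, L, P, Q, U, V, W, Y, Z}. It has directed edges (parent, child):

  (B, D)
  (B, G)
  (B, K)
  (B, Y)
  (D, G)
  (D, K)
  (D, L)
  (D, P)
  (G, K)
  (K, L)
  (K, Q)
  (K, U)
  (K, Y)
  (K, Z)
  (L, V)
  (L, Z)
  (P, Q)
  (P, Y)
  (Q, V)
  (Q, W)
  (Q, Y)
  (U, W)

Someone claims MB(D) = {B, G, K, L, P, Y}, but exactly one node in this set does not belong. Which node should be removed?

Y

Ch(D) = {G, K, L, P}.
D's parents: B.
Co-parents of D (other parents of its children):
  G: B
  K: B, G
  L: K
  P: —
MB(D) = {B, G, K, L, P}.
Y is neither a parent, child, nor co-parent of D, so it does not belong.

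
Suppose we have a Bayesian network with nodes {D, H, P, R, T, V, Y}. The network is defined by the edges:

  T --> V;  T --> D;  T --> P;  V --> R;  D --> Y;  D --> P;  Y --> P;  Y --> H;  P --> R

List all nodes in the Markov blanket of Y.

{D, H, P, T}

The Markov blanket of a node is its parents, its children, and the other parents of its children.
Parents of Y: D.
Children of Y: H, P.
Parents of each child, excluding Y:
  P also has parents D, T.
  H has no other parent.
So the Markov blanket of Y is {D, H, P, T}.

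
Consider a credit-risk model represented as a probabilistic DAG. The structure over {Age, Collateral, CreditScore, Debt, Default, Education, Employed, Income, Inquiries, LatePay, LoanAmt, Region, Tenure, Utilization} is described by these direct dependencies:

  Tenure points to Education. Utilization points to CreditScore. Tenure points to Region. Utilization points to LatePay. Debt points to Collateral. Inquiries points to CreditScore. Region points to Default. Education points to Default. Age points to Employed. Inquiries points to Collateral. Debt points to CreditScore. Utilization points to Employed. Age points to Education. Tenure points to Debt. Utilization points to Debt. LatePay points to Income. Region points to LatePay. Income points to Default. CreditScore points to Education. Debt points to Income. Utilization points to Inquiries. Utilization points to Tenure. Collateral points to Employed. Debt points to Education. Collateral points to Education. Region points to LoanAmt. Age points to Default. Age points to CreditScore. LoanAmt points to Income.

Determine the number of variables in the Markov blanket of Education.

Recall MB(v) = parents ∪ children ∪ spouses, where spouses are the other parents of v's children.
Parents of Education: Age, Collateral, CreditScore, Debt, Tenure.
Children of Education: Default.
Other parents of Education's children:
  Default also has parents Age, Income, Region.
MB(Education) = {Age, Collateral, CreditScore, Debt, Default, Income, Region, Tenure}, which has 8 nodes.

8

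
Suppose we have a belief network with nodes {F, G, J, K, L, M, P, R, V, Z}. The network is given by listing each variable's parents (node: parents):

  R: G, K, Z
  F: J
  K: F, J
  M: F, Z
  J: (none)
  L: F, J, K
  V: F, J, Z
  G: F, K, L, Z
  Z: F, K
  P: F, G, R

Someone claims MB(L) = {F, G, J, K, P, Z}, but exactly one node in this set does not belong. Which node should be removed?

P

L's parents: F, J, K.
Ch(L) = {G}.
Parents of each child, excluding L:
  G: F, K, Z
MB(L) = {F, G, J, K, Z}.
P is neither a parent, child, nor co-parent of L, so it does not belong.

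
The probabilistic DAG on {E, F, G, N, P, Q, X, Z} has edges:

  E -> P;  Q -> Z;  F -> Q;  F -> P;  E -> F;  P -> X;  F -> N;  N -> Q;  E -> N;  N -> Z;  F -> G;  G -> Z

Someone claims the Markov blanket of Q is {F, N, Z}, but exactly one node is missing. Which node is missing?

G

A node's Markov blanket = Pa ∪ Ch ∪ (parents of Ch other than the node itself).
Q's children: Z.
Pa(Q) = {F, N}.
Parents of each child, excluding Q:
  Z's other parents are G, N.
MB(Q) = {F, G, N, Z}.
Comparing with the claimed set, G is missing.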